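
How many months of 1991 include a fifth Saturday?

A month has five Saturdays exactly when Saturday falls within its first (length − 28) days.
Jan: 31 days, starts Tue → 5 of Tue, Wed, Thu
Feb: 28 days, starts Fri → 5 of (none)
Mar: 31 days, starts Fri → 5 of Fri, Sat, Sun ✓
Apr: 30 days, starts Mon → 5 of Mon, Tue
May: 31 days, starts Wed → 5 of Wed, Thu, Fri
Jun: 30 days, starts Sat → 5 of Sat, Sun ✓
Jul: 31 days, starts Mon → 5 of Mon, Tue, Wed
Aug: 31 days, starts Thu → 5 of Thu, Fri, Sat ✓
Sep: 30 days, starts Sun → 5 of Sun, Mon
Oct: 31 days, starts Tue → 5 of Tue, Wed, Thu
Nov: 30 days, starts Fri → 5 of Fri, Sat ✓
Dec: 31 days, starts Sun → 5 of Sun, Mon, Tue
Months with five Saturdays: Mar, Jun, Aug, Nov.

4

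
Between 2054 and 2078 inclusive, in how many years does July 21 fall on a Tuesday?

Day of week of July 21 in each year:
2054: Tue ✓, 2055: Wed, 2056: Fri, 2057: Sat, 2058: Sun, 2059: Mon, 2060: Wed, 2061: Thu, 2062: Fri, 2063: Sat, 2064: Mon, 2065: Tue ✓, 2066: Wed, 2067: Thu, 2068: Sat, 2069: Sun, 2070: Mon, 2071: Tue ✓, 2072: Thu, 2073: Fri, 2074: Sat, 2075: Sun, 2076: Tue ✓, 2077: Wed, 2078: Thu
Tuesdays: 2054, 2065, 2071, 2076.

4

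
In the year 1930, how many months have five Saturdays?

4

A month has five Saturdays exactly when Saturday falls within its first (length − 28) days.
Jan: 31 days, starts Wed → 5 of Wed, Thu, Fri
Feb: 28 days, starts Sat → 5 of (none)
Mar: 31 days, starts Sat → 5 of Sat, Sun, Mon ✓
Apr: 30 days, starts Tue → 5 of Tue, Wed
May: 31 days, starts Thu → 5 of Thu, Fri, Sat ✓
Jun: 30 days, starts Sun → 5 of Sun, Mon
Jul: 31 days, starts Tue → 5 of Tue, Wed, Thu
Aug: 31 days, starts Fri → 5 of Fri, Sat, Sun ✓
Sep: 30 days, starts Mon → 5 of Mon, Tue
Oct: 31 days, starts Wed → 5 of Wed, Thu, Fri
Nov: 30 days, starts Sat → 5 of Sat, Sun ✓
Dec: 31 days, starts Mon → 5 of Mon, Tue, Wed
Months with five Saturdays: Mar, May, Aug, Nov.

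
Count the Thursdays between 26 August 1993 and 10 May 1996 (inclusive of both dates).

26 August 1993 is a Thursday.
From 26 August 1993 to 10 May 1996 is 989 days inclusive.
989 = 7 × 141 + 2, so there are 141 full weeks plus 2 extra days.
Each full week contributes one Thursday: 141 so far.
The 2 extra days are Thu, Fri — 1 of them qualifies.
Total: 141 + 1 = 142.

142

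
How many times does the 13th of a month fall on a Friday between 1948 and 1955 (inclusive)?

Friday-the-13ths by year:
1948: Feb, Aug
1949: May
1950: Jan, Oct
1951: Apr, Jul
1952: Jun
1953: Feb, Mar, Nov
1954: Aug
1955: May

13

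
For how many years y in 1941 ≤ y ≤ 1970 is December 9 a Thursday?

4

Day of week of December 9 in each year:
1941: Tue, 1942: Wed, 1943: Thu ✓, 1944: Sat, 1945: Sun, 1946: Mon, 1947: Tue, 1948: Thu ✓, 1949: Fri, 1950: Sat, 1951: Sun, 1952: Tue, 1953: Wed, 1954: Thu ✓, 1955: Fri, 1956: Sun, 1957: Mon, 1958: Tue, 1959: Wed, 1960: Fri, 1961: Sat, 1962: Sun, 1963: Mon, 1964: Wed, 1965: Thu ✓, 1966: Fri, 1967: Sat, 1968: Mon, 1969: Tue, 1970: Wed
Thursdays: 1943, 1948, 1954, 1965.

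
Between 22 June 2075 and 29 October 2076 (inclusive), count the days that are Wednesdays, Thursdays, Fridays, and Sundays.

283

22 June 2075 is a Saturday.
The range spans 496 days (inclusive of both endpoints).
496 = 7 × 70 + 6, so there are 70 full weeks plus 6 extra days.
Each full week contributes 4 days from the set (Wed, Thu, Fri, Sun): 70 × 4 = 280.
The 6 extra days are Saturday, Sunday, Monday, Tuesday, Wednesday, Thursday — 3 of them qualify.
Total: 280 + 3 = 283.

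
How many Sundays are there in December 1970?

4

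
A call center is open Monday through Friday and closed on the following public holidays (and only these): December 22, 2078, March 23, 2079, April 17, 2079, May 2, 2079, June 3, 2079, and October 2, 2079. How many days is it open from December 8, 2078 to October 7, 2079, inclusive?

December 8, 2078 is a Thursday.
From December 8, 2078 to October 7, 2079 is 304 days inclusive.
304 = 7 × 43 + 3, so there are 43 full weeks plus 3 extra days.
Each full week contributes 5 weekdays (Mon–Fri): 43 × 5 = 215.
The 3 extra days are Thursday, Friday, Saturday — 2 of them qualify.
Total: 215 + 2 = 217.
Holidays: December 22, 2078 (Thu); March 23, 2079 (Thu); April 17, 2079 (Mon); May 2, 2079 (Tue); June 3, 2079 (Sat); October 2, 2079 (Mon).
5 of the 6 holidays fall on weekdays; the rest are weekends and were already excluded.
Business days: 217 − 5 = 212.

212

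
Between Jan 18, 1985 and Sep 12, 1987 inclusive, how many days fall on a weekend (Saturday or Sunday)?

Jan 18, 1985 is a Friday.
From Jan 18, 1985 to Sep 12, 1987 is 968 days inclusive.
968 = 7 × 138 + 2, so there are 138 full weeks plus 2 extra days.
Each full week contributes 2 weekend days (Sat, Sun): 138 × 2 = 276.
The 2 extra days are Friday, Saturday — 1 of them qualifies.
Total: 276 + 1 = 277.

277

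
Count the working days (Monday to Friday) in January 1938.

January 1, 1938 is a Saturday.
The range spans 31 days (inclusive of both endpoints).
31 = 7 × 4 + 3, so there are 4 full weeks plus 3 extra days.
Each full week contributes 5 weekdays (Mon–Fri): 4 × 5 = 20.
The 3 extra days are Saturday, Sunday, Monday — 1 of them qualifies.
Total: 20 + 1 = 21.

21 weekdays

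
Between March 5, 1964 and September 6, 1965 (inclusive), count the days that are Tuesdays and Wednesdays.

156

March 5, 1964 is a Thursday.
That's 551 days from start to end, counting both.
551 = 7 × 78 + 5, so there are 78 full weeks plus 5 extra days.
Each full week contributes 2 days from the set (Tue, Wed): 78 × 2 = 156.
The 5 extra days are Thursday, Friday, Saturday, Sunday, Monday — none qualify.
Total: 156 + 0 = 156.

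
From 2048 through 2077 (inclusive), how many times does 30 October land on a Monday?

Day of week of October 30 in each year:
2048: Fri, 2049: Sat, 2050: Sun, 2051: Mon ✓, 2052: Wed, 2053: Thu, 2054: Fri, 2055: Sat, 2056: Mon ✓, 2057: Tue, 2058: Wed, 2059: Thu, 2060: Sat, 2061: Sun, 2062: Mon ✓, 2063: Tue, 2064: Thu, 2065: Fri, 2066: Sat, 2067: Sun, 2068: Tue, 2069: Wed, 2070: Thu, 2071: Fri, 2072: Sun, 2073: Mon ✓, 2074: Tue, 2075: Wed, 2076: Fri, 2077: Sat
Mondays: 2051, 2056, 2062, 2073.

4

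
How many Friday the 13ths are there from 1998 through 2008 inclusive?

18

Friday-the-13ths by year:
1998: Feb, Mar, Nov
1999: Aug
2000: Oct
2001: Apr, Jul
2002: Sep, Dec
2003: Jun
2004: Feb, Aug
2005: May
2006: Jan, Oct
2007: Apr, Jul
2008: Jun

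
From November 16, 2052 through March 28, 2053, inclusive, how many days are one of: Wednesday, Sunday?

38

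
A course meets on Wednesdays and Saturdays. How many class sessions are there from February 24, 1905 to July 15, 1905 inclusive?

41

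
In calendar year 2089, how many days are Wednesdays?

52

1 January 2089 is a Saturday.
That's 365 days from start to end, counting both.
365 = 7 × 52 + 1, so there are 52 full weeks plus 1 extra day.
Each full week contributes one Wednesday: 52 so far.
The 1 extra day is Saturday — none qualify.
Total: 52 + 0 = 52.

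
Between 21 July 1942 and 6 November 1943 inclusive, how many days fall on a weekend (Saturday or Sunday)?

135

21 July 1942 is a Tuesday.
That's 474 days from start to end, counting both.
474 = 7 × 67 + 5, so there are 67 full weeks plus 5 extra days.
Each full week contributes 2 weekend days (Sat, Sun): 67 × 2 = 134.
The 5 extra days are Tue, Wed, Thu, Fri, Sat — 1 of them qualifies.
Total: 134 + 1 = 135.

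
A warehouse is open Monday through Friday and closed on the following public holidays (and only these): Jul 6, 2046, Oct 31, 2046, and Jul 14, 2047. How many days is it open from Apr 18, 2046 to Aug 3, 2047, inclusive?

336 working days

Apr 18, 2046 is a Wednesday.
That's 473 days from start to end, counting both.
473 = 7 × 67 + 4, so there are 67 full weeks plus 4 extra days.
Each full week contributes 5 weekdays (Mon–Fri): 67 × 5 = 335.
The 4 extra days are Wed, Thu, Fri, Sat — 3 of them qualify.
Total: 335 + 3 = 338.
Holidays: Jul 6, 2046 (Fri); Oct 31, 2046 (Wed); Jul 14, 2047 (Sun).
2 of the 3 holidays fall on weekdays; the rest are weekends and were already excluded.
Business days: 338 − 2 = 336.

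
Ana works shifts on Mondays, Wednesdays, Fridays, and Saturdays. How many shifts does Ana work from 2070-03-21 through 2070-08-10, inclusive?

2070-03-21 is a Friday.
That's 143 days from start to end, counting both.
143 = 7 × 20 + 3, so there are 20 full weeks plus 3 extra days.
Each full week contributes 4 days from the set (Mon, Wed, Fri, Sat): 20 × 4 = 80.
The 3 extra days are Friday, Saturday, Sunday — 2 of them qualify.
Total: 80 + 2 = 82.

82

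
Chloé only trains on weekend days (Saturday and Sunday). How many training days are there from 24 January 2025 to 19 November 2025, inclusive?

86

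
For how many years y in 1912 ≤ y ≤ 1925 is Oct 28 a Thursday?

2

Day of week of October 28 in each year:
1912: Mon, 1913: Tue, 1914: Wed, 1915: Thu ✓, 1916: Sat, 1917: Sun, 1918: Mon, 1919: Tue, 1920: Thu ✓, 1921: Fri, 1922: Sat, 1923: Sun, 1924: Tue, 1925: Wed
Thursdays: 1915, 1920.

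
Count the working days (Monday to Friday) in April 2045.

20 weekdays

Apr 1, 2045 is a Saturday.
From Apr 1, 2045 to Apr 30, 2045 is 30 days inclusive.
30 = 7 × 4 + 2, so there are 4 full weeks plus 2 extra days.
Each full week contributes 5 weekdays (Mon–Fri): 4 × 5 = 20.
The 2 extra days are Saturday, Sunday — none qualify.
Total: 20 + 0 = 20.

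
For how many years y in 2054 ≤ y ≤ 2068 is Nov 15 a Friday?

Day of week of November 15 in each year:
2054: Sun, 2055: Mon, 2056: Wed, 2057: Thu, 2058: Fri ✓, 2059: Sat, 2060: Mon, 2061: Tue, 2062: Wed, 2063: Thu, 2064: Sat, 2065: Sun, 2066: Mon, 2067: Tue, 2068: Thu
Fridays: 2058.

1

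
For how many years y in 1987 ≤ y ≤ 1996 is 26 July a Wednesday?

Day of week of July 26 in each year:
1987: Sun, 1988: Tue, 1989: Wed ✓, 1990: Thu, 1991: Fri, 1992: Sun, 1993: Mon, 1994: Tue, 1995: Wed ✓, 1996: Fri
Wednesdays: 1989, 1995.

2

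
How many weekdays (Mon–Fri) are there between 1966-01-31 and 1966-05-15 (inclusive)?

1966-01-31 is a Monday.
From 1966-01-31 to 1966-05-15 is 105 days inclusive.
105 = 7 × 15, so the span is exactly 15 full weeks.
Each full week contributes 5 weekdays (Mon–Fri): 15 × 5 = 75.
Total: 75.

75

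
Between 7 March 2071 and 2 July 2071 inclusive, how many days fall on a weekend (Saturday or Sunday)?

7 March 2071 is a Saturday.
From 7 March 2071 to 2 July 2071 is 118 days inclusive.
118 = 7 × 16 + 6, so there are 16 full weeks plus 6 extra days.
Each full week contributes 2 weekend days (Sat, Sun): 16 × 2 = 32.
The 6 extra days are Sat, Sun, Mon, Tue, Wed, Thu — 2 of them qualify.
Total: 32 + 2 = 34.

34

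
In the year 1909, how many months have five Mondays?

A month has five Mondays exactly when Monday falls within its first (length − 28) days.
Jan: 31 days, starts Fri → 5 of Fri, Sat, Sun
Feb: 28 days, starts Mon → 5 of (none)
Mar: 31 days, starts Mon → 5 of Mon, Tue, Wed ✓
Apr: 30 days, starts Thu → 5 of Thu, Fri
May: 31 days, starts Sat → 5 of Sat, Sun, Mon ✓
Jun: 30 days, starts Tue → 5 of Tue, Wed
Jul: 31 days, starts Thu → 5 of Thu, Fri, Sat
Aug: 31 days, starts Sun → 5 of Sun, Mon, Tue ✓
Sep: 30 days, starts Wed → 5 of Wed, Thu
Oct: 31 days, starts Fri → 5 of Fri, Sat, Sun
Nov: 30 days, starts Mon → 5 of Mon, Tue ✓
Dec: 31 days, starts Wed → 5 of Wed, Thu, Fri
Months with five Mondays: Mar, May, Aug, Nov.

4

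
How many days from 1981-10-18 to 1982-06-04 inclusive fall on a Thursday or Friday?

1981-10-18 is a Sunday.
That's 230 days from start to end, counting both.
230 = 7 × 32 + 6, so there are 32 full weeks plus 6 extra days.
Each full week contributes 2 days from the set (Thu, Fri): 32 × 2 = 64.
The 6 extra days are Sunday, Monday, Tuesday, Wednesday, Thursday, Friday — 2 of them qualify.
Total: 64 + 2 = 66.

66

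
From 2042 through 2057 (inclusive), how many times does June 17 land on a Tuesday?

2

Day of week of June 17 in each year:
2042: Tue ✓, 2043: Wed, 2044: Fri, 2045: Sat, 2046: Sun, 2047: Mon, 2048: Wed, 2049: Thu, 2050: Fri, 2051: Sat, 2052: Mon, 2053: Tue ✓, 2054: Wed, 2055: Thu, 2056: Sat, 2057: Sun
Tuesdays: 2042, 2053.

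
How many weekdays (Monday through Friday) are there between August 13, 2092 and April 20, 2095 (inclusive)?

701

August 13, 2092 is a Wednesday.
That's 981 days from start to end, counting both.
981 = 7 × 140 + 1, so there are 140 full weeks plus 1 extra day.
Each full week contributes 5 weekdays (Mon–Fri): 140 × 5 = 700.
The 1 extra day is Wed — 1 of them qualifies.
Total: 700 + 1 = 701.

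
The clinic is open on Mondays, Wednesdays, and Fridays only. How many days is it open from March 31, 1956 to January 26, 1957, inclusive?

129

March 31, 1956 is a Saturday.
That's 302 days from start to end, counting both.
302 = 7 × 43 + 1, so there are 43 full weeks plus 1 extra day.
Each full week contributes 3 days from the set (Mon, Wed, Fri): 43 × 3 = 129.
The 1 extra day is Sat — none qualify.
Total: 129 + 0 = 129.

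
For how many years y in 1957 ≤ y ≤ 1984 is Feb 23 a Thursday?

4

Day of week of February 23 in each year:
1957: Sat, 1958: Sun, 1959: Mon, 1960: Tue, 1961: Thu ✓, 1962: Fri, 1963: Sat, 1964: Sun, 1965: Tue, 1966: Wed, 1967: Thu ✓, 1968: Fri, 1969: Sun, 1970: Mon, 1971: Tue, 1972: Wed, 1973: Fri, 1974: Sat, 1975: Sun, 1976: Mon, 1977: Wed, 1978: Thu ✓, 1979: Fri, 1980: Sat, 1981: Mon, 1982: Tue, 1983: Wed, 1984: Thu ✓
Thursdays: 1961, 1967, 1978, 1984.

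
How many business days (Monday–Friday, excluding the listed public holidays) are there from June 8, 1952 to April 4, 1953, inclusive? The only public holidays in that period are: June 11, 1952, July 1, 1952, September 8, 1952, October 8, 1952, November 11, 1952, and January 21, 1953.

June 8, 1952 is a Sunday.
From June 8, 1952 to April 4, 1953 is 301 days inclusive.
301 = 7 × 43, so the span is exactly 43 full weeks.
Each full week contributes 5 weekdays (Mon–Fri): 43 × 5 = 215.
Total: 215.
Holidays: June 11, 1952 (Wed); July 1, 1952 (Tue); September 8, 1952 (Mon); October 8, 1952 (Wed); November 11, 1952 (Tue); January 21, 1953 (Wed).
All 6 holidays fall on weekdays, so subtract 6.
Business days: 215 − 6 = 209.

209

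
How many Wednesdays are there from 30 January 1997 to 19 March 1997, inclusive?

7

30 January 1997 is a Thursday.
That's 49 days from start to end, counting both.
49 = 7 × 7, so the span is exactly 7 full weeks.
Each full week contributes one Wednesday: 7 so far.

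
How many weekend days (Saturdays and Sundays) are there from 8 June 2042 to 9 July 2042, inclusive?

8 June 2042 is a Sunday.
From 8 June 2042 to 9 July 2042 is 32 days inclusive.
32 = 7 × 4 + 4, so there are 4 full weeks plus 4 extra days.
Each full week contributes 2 weekend days (Sat, Sun): 4 × 2 = 8.
The 4 extra days are Sun, Mon, Tue, Wed — 1 of them qualifies.
Total: 8 + 1 = 9.

9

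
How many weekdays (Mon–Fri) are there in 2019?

261 weekdays

1 January 2019 is a Tuesday.
From 1 January 2019 to 31 December 2019 is 365 days inclusive.
365 = 7 × 52 + 1, so there are 52 full weeks plus 1 extra day.
Each full week contributes 5 weekdays (Mon–Fri): 52 × 5 = 260.
The 1 extra day is Tue — 1 of them qualifies.
Total: 260 + 1 = 261.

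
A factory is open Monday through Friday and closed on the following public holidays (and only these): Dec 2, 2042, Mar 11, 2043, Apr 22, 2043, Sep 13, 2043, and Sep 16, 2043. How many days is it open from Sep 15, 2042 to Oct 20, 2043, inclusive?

283

Sep 15, 2042 is a Monday.
From Sep 15, 2042 to Oct 20, 2043 is 401 days inclusive.
401 = 7 × 57 + 2, so there are 57 full weeks plus 2 extra days.
Each full week contributes 5 weekdays (Mon–Fri): 57 × 5 = 285.
The 2 extra days are Monday, Tuesday — 2 of them qualify.
Total: 285 + 2 = 287.
Holidays: Dec 2, 2042 (Tue); Mar 11, 2043 (Wed); Apr 22, 2043 (Wed); Sep 13, 2043 (Sun); Sep 16, 2043 (Wed).
4 of the 5 holidays fall on weekdays; the rest are weekends and were already excluded.
Business days: 287 − 4 = 283.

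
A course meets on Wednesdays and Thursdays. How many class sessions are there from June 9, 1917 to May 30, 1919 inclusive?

June 9, 1917 is a Saturday.
That's 721 days from start to end, counting both.
721 = 7 × 103, so the span is exactly 103 full weeks.
Each full week contributes 2 days from the set (Wed, Thu): 103 × 2 = 206.

206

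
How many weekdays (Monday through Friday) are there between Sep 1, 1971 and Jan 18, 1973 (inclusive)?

362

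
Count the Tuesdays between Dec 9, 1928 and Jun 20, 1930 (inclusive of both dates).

80

Dec 9, 1928 is a Sunday.
From Dec 9, 1928 to Jun 20, 1930 is 559 days inclusive.
559 = 7 × 79 + 6, so there are 79 full weeks plus 6 extra days.
Each full week contributes one Tuesday: 79 so far.
The 6 extra days are Sunday, Monday, Tuesday, Wednesday, Thursday, Friday — 1 of them qualifies.
Total: 79 + 1 = 80.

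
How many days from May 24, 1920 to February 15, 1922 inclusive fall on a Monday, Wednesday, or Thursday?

May 24, 1920 is a Monday.
The range spans 633 days (inclusive of both endpoints).
633 = 7 × 90 + 3, so there are 90 full weeks plus 3 extra days.
Each full week contributes 3 days from the set (Mon, Wed, Thu): 90 × 3 = 270.
The 3 extra days are Mon, Tue, Wed — 2 of them qualify.
Total: 270 + 2 = 272.

272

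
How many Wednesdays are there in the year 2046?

52

1 January 2046 is a Monday.
That's 365 days from start to end, counting both.
365 = 7 × 52 + 1, so there are 52 full weeks plus 1 extra day.
Each full week contributes one Wednesday: 52 so far.
The 1 extra day is Mon — none qualify.
Total: 52 + 0 = 52.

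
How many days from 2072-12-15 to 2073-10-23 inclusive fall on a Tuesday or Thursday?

89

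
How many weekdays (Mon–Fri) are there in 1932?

1932-01-01 is a Friday.
That's 366 days from start to end, counting both.
366 = 7 × 52 + 2, so there are 52 full weeks plus 2 extra days.
Each full week contributes 5 weekdays (Mon–Fri): 52 × 5 = 260.
The 2 extra days are Fri, Sat — 1 of them qualifies.
Total: 260 + 1 = 261.

261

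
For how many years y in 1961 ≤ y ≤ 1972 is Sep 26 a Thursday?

2

Day of week of September 26 in each year:
1961: Tue, 1962: Wed, 1963: Thu ✓, 1964: Sat, 1965: Sun, 1966: Mon, 1967: Tue, 1968: Thu ✓, 1969: Fri, 1970: Sat, 1971: Sun, 1972: Tue
Thursdays: 1963, 1968.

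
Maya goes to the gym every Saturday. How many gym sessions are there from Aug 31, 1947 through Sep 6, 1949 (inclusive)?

105

Aug 31, 1947 is a Sunday.
The range spans 738 days (inclusive of both endpoints).
738 = 7 × 105 + 3, so there are 105 full weeks plus 3 extra days.
Each full week contributes one Saturday: 105 so far.
The 3 extra days are Sun, Mon, Tue — none qualify.
Total: 105 + 0 = 105.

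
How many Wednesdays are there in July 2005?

1 July 2005 is a Friday.
From 1 July 2005 to 31 July 2005 is 31 days inclusive.
31 = 7 × 4 + 3, so there are 4 full weeks plus 3 extra days.
Each full week contributes one Wednesday: 4 so far.
The 3 extra days are Friday, Saturday, Sunday — none qualify.
Total: 4 + 0 = 4.

4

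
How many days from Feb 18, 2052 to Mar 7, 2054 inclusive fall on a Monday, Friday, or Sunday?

Feb 18, 2052 is a Sunday.
That's 749 days from start to end, counting both.
749 = 7 × 107, so the span is exactly 107 full weeks.
Each full week contributes 3 days from the set (Mon, Fri, Sun): 107 × 3 = 321.
Total: 321.

321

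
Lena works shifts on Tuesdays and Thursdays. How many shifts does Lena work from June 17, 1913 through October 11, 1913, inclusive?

34

June 17, 1913 is a Tuesday.
The range spans 117 days (inclusive of both endpoints).
117 = 7 × 16 + 5, so there are 16 full weeks plus 5 extra days.
Each full week contributes 2 days from the set (Tue, Thu): 16 × 2 = 32.
The 5 extra days are Tue, Wed, Thu, Fri, Sat — 2 of them qualify.
Total: 32 + 2 = 34.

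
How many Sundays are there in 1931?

1931-01-01 is a Thursday.
From 1931-01-01 to 1931-12-31 is 365 days inclusive.
365 = 7 × 52 + 1, so there are 52 full weeks plus 1 extra day.
Each full week contributes one Sunday: 52 so far.
The 1 extra day is Thu — none qualify.
Total: 52 + 0 = 52.

52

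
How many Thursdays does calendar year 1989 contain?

Jan 1, 1989 is a Sunday.
From Jan 1, 1989 to Dec 31, 1989 is 365 days inclusive.
365 = 7 × 52 + 1, so there are 52 full weeks plus 1 extra day.
Each full week contributes one Thursday: 52 so far.
The 1 extra day is Sun — none qualify.
Total: 52 + 0 = 52.

52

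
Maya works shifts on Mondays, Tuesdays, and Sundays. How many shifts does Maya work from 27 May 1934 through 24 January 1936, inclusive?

27 May 1934 is a Sunday.
From 27 May 1934 to 24 January 1936 is 608 days inclusive.
608 = 7 × 86 + 6, so there are 86 full weeks plus 6 extra days.
Each full week contributes 3 days from the set (Mon, Tue, Sun): 86 × 3 = 258.
The 6 extra days are Sunday, Monday, Tuesday, Wednesday, Thursday, Friday — 3 of them qualify.
Total: 258 + 3 = 261.

261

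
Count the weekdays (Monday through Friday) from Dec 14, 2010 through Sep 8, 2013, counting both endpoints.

714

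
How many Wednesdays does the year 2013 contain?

52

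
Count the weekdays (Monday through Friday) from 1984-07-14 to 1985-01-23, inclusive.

1984-07-14 is a Saturday.
That's 194 days from start to end, counting both.
194 = 7 × 27 + 5, so there are 27 full weeks plus 5 extra days.
Each full week contributes 5 weekdays (Mon–Fri): 27 × 5 = 135.
The 5 extra days are Saturday, Sunday, Monday, Tuesday, Wednesday — 3 of them qualify.
Total: 135 + 3 = 138.

138 weekdays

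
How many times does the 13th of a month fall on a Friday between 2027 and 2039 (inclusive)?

20

Friday-the-13ths by year:
2027: Aug
2028: Oct
2029: Apr, Jul
2030: Sep, Dec
2031: Jun
2032: Feb, Aug
2033: May
2034: Jan, Oct
2035: Apr, Jul
2036: Jun
2037: Feb, Mar, Nov
2038: Aug
2039: May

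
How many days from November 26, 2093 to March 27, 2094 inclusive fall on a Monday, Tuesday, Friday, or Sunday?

69

November 26, 2093 is a Thursday.
From November 26, 2093 to March 27, 2094 is 122 days inclusive.
122 = 7 × 17 + 3, so there are 17 full weeks plus 3 extra days.
Each full week contributes 4 days from the set (Mon, Tue, Fri, Sun): 17 × 4 = 68.
The 3 extra days are Thursday, Friday, Saturday — 1 of them qualifies.
Total: 68 + 1 = 69.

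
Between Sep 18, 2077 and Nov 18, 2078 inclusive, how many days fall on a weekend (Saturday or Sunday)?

122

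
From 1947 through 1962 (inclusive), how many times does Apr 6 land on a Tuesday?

2

Day of week of April 6 in each year:
1947: Sun, 1948: Tue ✓, 1949: Wed, 1950: Thu, 1951: Fri, 1952: Sun, 1953: Mon, 1954: Tue ✓, 1955: Wed, 1956: Fri, 1957: Sat, 1958: Sun, 1959: Mon, 1960: Wed, 1961: Thu, 1962: Fri
Tuesdays: 1948, 1954.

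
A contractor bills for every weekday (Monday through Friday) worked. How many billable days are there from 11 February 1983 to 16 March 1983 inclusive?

11 February 1983 is a Friday.
The range spans 34 days (inclusive of both endpoints).
34 = 7 × 4 + 6, so there are 4 full weeks plus 6 extra days.
Each full week contributes 5 weekdays (Mon–Fri): 4 × 5 = 20.
The 6 extra days are Fri, Sat, Sun, Mon, Tue, Wed — 4 of them qualify.
Total: 20 + 4 = 24.

24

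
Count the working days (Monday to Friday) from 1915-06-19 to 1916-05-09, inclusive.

232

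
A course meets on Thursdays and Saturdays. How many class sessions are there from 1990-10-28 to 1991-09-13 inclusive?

1990-10-28 is a Sunday.
That's 321 days from start to end, counting both.
321 = 7 × 45 + 6, so there are 45 full weeks plus 6 extra days.
Each full week contributes 2 days from the set (Thu, Sat): 45 × 2 = 90.
The 6 extra days are Sun, Mon, Tue, Wed, Thu, Fri — 1 of them qualifies.
Total: 90 + 1 = 91.

91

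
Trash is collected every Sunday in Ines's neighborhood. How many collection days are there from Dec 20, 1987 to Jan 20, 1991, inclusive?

Dec 20, 1987 is a Sunday.
The range spans 1128 days (inclusive of both endpoints).
1128 = 7 × 161 + 1, so there are 161 full weeks plus 1 extra day.
Each full week contributes one Sunday: 161 so far.
The 1 extra day is Sun — 1 of them qualifies.
Total: 161 + 1 = 162.

162 Sundays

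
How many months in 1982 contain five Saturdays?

4

A month has five Saturdays exactly when Saturday falls within its first (length − 28) days.
Jan: 31 days, starts Fri → 5 of Fri, Sat, Sun ✓
Feb: 28 days, starts Mon → 5 of (none)
Mar: 31 days, starts Mon → 5 of Mon, Tue, Wed
Apr: 30 days, starts Thu → 5 of Thu, Fri
May: 31 days, starts Sat → 5 of Sat, Sun, Mon ✓
Jun: 30 days, starts Tue → 5 of Tue, Wed
Jul: 31 days, starts Thu → 5 of Thu, Fri, Sat ✓
Aug: 31 days, starts Sun → 5 of Sun, Mon, Tue
Sep: 30 days, starts Wed → 5 of Wed, Thu
Oct: 31 days, starts Fri → 5 of Fri, Sat, Sun ✓
Nov: 30 days, starts Mon → 5 of Mon, Tue
Dec: 31 days, starts Wed → 5 of Wed, Thu, Fri
Months with five Saturdays: Jan, May, Jul, Oct.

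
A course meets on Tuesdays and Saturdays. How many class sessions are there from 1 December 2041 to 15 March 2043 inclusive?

1 December 2041 is a Sunday.
That's 470 days from start to end, counting both.
470 = 7 × 67 + 1, so there are 67 full weeks plus 1 extra day.
Each full week contributes 2 days from the set (Tue, Sat): 67 × 2 = 134.
The 1 extra day is Sunday — none qualify.
Total: 134 + 0 = 134.

134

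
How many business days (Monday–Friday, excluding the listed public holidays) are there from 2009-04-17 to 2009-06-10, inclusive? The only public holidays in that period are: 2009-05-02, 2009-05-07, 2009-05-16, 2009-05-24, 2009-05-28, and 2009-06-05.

2009-04-17 is a Friday.
The range spans 55 days (inclusive of both endpoints).
55 = 7 × 7 + 6, so there are 7 full weeks plus 6 extra days.
Each full week contributes 5 weekdays (Mon–Fri): 7 × 5 = 35.
The 6 extra days are Fri, Sat, Sun, Mon, Tue, Wed — 4 of them qualify.
Total: 35 + 4 = 39.
Holidays: 2009-05-02 (Sat); 2009-05-07 (Thu); 2009-05-16 (Sat); 2009-05-24 (Sun); 2009-05-28 (Thu); 2009-06-05 (Fri).
3 of the 6 holidays fall on weekdays; the rest are weekends and were already excluded.
Business days: 39 − 3 = 36.

36 business days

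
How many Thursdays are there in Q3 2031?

Jul 1, 2031 is a Tuesday.
The range spans 92 days (inclusive of both endpoints).
92 = 7 × 13 + 1, so there are 13 full weeks plus 1 extra day.
Each full week contributes one Thursday: 13 so far.
The 1 extra day is Tue — none qualify.
Total: 13 + 0 = 13.

13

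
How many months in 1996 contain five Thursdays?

A month has five Thursdays exactly when Thursday falls within its first (length − 28) days.
Jan: 31 days, starts Mon → 5 of Mon, Tue, Wed
Feb: 29 days, starts Thu → 5 of Thu ✓
Mar: 31 days, starts Fri → 5 of Fri, Sat, Sun
Apr: 30 days, starts Mon → 5 of Mon, Tue
May: 31 days, starts Wed → 5 of Wed, Thu, Fri ✓
Jun: 30 days, starts Sat → 5 of Sat, Sun
Jul: 31 days, starts Mon → 5 of Mon, Tue, Wed
Aug: 31 days, starts Thu → 5 of Thu, Fri, Sat ✓
Sep: 30 days, starts Sun → 5 of Sun, Mon
Oct: 31 days, starts Tue → 5 of Tue, Wed, Thu ✓
Nov: 30 days, starts Fri → 5 of Fri, Sat
Dec: 31 days, starts Sun → 5 of Sun, Mon, Tue
Months with five Thursdays: Feb, May, Aug, Oct.

4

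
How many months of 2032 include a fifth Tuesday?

4

A month has five Tuesdays exactly when Tuesday falls within its first (length − 28) days.
Jan: 31 days, starts Thu → 5 of Thu, Fri, Sat
Feb: 29 days, starts Sun → 5 of Sun
Mar: 31 days, starts Mon → 5 of Mon, Tue, Wed ✓
Apr: 30 days, starts Thu → 5 of Thu, Fri
May: 31 days, starts Sat → 5 of Sat, Sun, Mon
Jun: 30 days, starts Tue → 5 of Tue, Wed ✓
Jul: 31 days, starts Thu → 5 of Thu, Fri, Sat
Aug: 31 days, starts Sun → 5 of Sun, Mon, Tue ✓
Sep: 30 days, starts Wed → 5 of Wed, Thu
Oct: 31 days, starts Fri → 5 of Fri, Sat, Sun
Nov: 30 days, starts Mon → 5 of Mon, Tue ✓
Dec: 31 days, starts Wed → 5 of Wed, Thu, Fri
Months with five Tuesdays: Mar, Jun, Aug, Nov.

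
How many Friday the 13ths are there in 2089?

The 13th falls on a Friday when the month's 13th has weekday Fri.
Jan 13 is Thu; Feb 13 is Sun; Mar 13 is Sun; Apr 13 is Wed; May 13 is Fri ✓; Jun 13 is Mon; Jul 13 is Wed; Aug 13 is Sat; Sep 13 is Tue; Oct 13 is Thu; Nov 13 is Sun; Dec 13 is Tue.
Friday the 13ths: May.

1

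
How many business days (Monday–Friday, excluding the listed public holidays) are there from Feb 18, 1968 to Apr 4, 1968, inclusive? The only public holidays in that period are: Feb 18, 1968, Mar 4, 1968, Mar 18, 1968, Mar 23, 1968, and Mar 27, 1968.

Feb 18, 1968 is a Sunday.
From Feb 18, 1968 to Apr 4, 1968 is 47 days inclusive.
47 = 7 × 6 + 5, so there are 6 full weeks plus 5 extra days.
Each full week contributes 5 weekdays (Mon–Fri): 6 × 5 = 30.
The 5 extra days are Sun, Mon, Tue, Wed, Thu — 4 of them qualify.
Total: 30 + 4 = 34.
Holidays: Feb 18, 1968 (Sun); Mar 4, 1968 (Mon); Mar 18, 1968 (Mon); Mar 23, 1968 (Sat); Mar 27, 1968 (Wed).
3 of the 5 holidays fall on weekdays; the rest are weekends and were already excluded.
Business days: 34 − 3 = 31.

31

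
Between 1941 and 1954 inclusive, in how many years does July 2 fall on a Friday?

Day of week of July 2 in each year:
1941: Wed, 1942: Thu, 1943: Fri ✓, 1944: Sun, 1945: Mon, 1946: Tue, 1947: Wed, 1948: Fri ✓, 1949: Sat, 1950: Sun, 1951: Mon, 1952: Wed, 1953: Thu, 1954: Fri ✓
Fridays: 1943, 1948, 1954.

3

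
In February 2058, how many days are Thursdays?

2058-02-01 is a Friday.
The range spans 28 days (inclusive of both endpoints).
28 = 7 × 4, so the span is exactly 4 full weeks.
Each full week contributes one Thursday: 4 so far.
Total: 4.

4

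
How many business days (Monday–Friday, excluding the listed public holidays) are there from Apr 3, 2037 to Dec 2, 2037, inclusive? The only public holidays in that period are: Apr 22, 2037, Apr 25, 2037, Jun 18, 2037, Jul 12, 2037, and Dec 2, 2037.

171 business days

Apr 3, 2037 is a Friday.
That's 244 days from start to end, counting both.
244 = 7 × 34 + 6, so there are 34 full weeks plus 6 extra days.
Each full week contributes 5 weekdays (Mon–Fri): 34 × 5 = 170.
The 6 extra days are Fri, Sat, Sun, Mon, Tue, Wed — 4 of them qualify.
Total: 170 + 4 = 174.
Holidays: Apr 22, 2037 (Wed); Apr 25, 2037 (Sat); Jun 18, 2037 (Thu); Jul 12, 2037 (Sun); Dec 2, 2037 (Wed).
3 of the 5 holidays fall on weekdays; the rest are weekends and were already excluded.
Business days: 174 − 3 = 171.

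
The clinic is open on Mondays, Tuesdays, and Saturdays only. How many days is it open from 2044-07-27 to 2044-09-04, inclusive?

2044-07-27 is a Wednesday.
The range spans 40 days (inclusive of both endpoints).
40 = 7 × 5 + 5, so there are 5 full weeks plus 5 extra days.
Each full week contributes 3 days from the set (Mon, Tue, Sat): 5 × 3 = 15.
The 5 extra days are Wednesday, Thursday, Friday, Saturday, Sunday — 1 of them qualifies.
Total: 15 + 1 = 16.

16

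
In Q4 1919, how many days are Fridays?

1919-10-01 is a Wednesday.
From 1919-10-01 to 1919-12-31 is 92 days inclusive.
92 = 7 × 13 + 1, so there are 13 full weeks plus 1 extra day.
Each full week contributes one Friday: 13 so far.
The 1 extra day is Wed — none qualify.
Total: 13 + 0 = 13.

13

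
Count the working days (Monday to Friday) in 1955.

Jan 1, 1955 is a Saturday.
The range spans 365 days (inclusive of both endpoints).
365 = 7 × 52 + 1, so there are 52 full weeks plus 1 extra day.
Each full week contributes 5 weekdays (Mon–Fri): 52 × 5 = 260.
The 1 extra day is Saturday — none qualify.
Total: 260 + 0 = 260.

260 weekdays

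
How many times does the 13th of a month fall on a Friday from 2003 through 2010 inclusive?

13

Friday-the-13ths by year:
2003: Jun
2004: Feb, Aug
2005: May
2006: Jan, Oct
2007: Apr, Jul
2008: Jun
2009: Feb, Mar, Nov
2010: Aug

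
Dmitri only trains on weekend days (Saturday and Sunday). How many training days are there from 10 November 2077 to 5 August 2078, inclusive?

76

10 November 2077 is a Wednesday.
From 10 November 2077 to 5 August 2078 is 269 days inclusive.
269 = 7 × 38 + 3, so there are 38 full weeks plus 3 extra days.
Each full week contributes 2 weekend days (Sat, Sun): 38 × 2 = 76.
The 3 extra days are Wednesday, Thursday, Friday — none qualify.
Total: 76 + 0 = 76.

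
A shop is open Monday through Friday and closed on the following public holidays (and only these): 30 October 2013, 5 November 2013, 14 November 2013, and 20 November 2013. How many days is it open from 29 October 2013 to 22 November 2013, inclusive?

29 October 2013 is a Tuesday.
The range spans 25 days (inclusive of both endpoints).
25 = 7 × 3 + 4, so there are 3 full weeks plus 4 extra days.
Each full week contributes 5 weekdays (Mon–Fri): 3 × 5 = 15.
The 4 extra days are Tuesday, Wednesday, Thursday, Friday — 4 of them qualify.
Total: 15 + 4 = 19.
Holidays: 30 October 2013 (Wed); 5 November 2013 (Tue); 14 November 2013 (Thu); 20 November 2013 (Wed).
All 4 holidays fall on weekdays, so subtract 4.
Business days: 19 − 4 = 15.

15 working days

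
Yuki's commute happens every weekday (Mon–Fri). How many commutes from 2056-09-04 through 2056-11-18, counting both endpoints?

55

2056-09-04 is a Monday.
That's 76 days from start to end, counting both.
76 = 7 × 10 + 6, so there are 10 full weeks plus 6 extra days.
Each full week contributes 5 weekdays (Mon–Fri): 10 × 5 = 50.
The 6 extra days are Mon, Tue, Wed, Thu, Fri, Sat — 5 of them qualify.
Total: 50 + 5 = 55.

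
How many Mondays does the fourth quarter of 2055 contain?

13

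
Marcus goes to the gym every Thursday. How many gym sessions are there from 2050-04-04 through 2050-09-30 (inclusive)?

2050-04-04 is a Monday.
From 2050-04-04 to 2050-09-30 is 180 days inclusive.
180 = 7 × 25 + 5, so there are 25 full weeks plus 5 extra days.
Each full week contributes one Thursday: 25 so far.
The 5 extra days are Monday, Tuesday, Wednesday, Thursday, Friday — 1 of them qualifies.
Total: 25 + 1 = 26.

26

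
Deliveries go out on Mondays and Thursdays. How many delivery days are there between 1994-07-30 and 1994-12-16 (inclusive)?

40

1994-07-30 is a Saturday.
The range spans 140 days (inclusive of both endpoints).
140 = 7 × 20, so the span is exactly 20 full weeks.
Each full week contributes 2 days from the set (Mon, Thu): 20 × 2 = 40.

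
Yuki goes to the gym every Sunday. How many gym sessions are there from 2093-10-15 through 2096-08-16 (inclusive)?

2093-10-15 is a Thursday.
From 2093-10-15 to 2096-08-16 is 1037 days inclusive.
1037 = 7 × 148 + 1, so there are 148 full weeks plus 1 extra day.
Each full week contributes one Sunday: 148 so far.
The 1 extra day is Thu — none qualify.
Total: 148 + 0 = 148.

148 Sundays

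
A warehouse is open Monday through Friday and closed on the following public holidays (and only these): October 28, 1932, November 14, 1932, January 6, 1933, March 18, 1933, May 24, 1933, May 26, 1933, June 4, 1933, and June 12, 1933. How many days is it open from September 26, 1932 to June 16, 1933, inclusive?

September 26, 1932 is a Monday.
The range spans 264 days (inclusive of both endpoints).
264 = 7 × 37 + 5, so there are 37 full weeks plus 5 extra days.
Each full week contributes 5 weekdays (Mon–Fri): 37 × 5 = 185.
The 5 extra days are Mon, Tue, Wed, Thu, Fri — 5 of them qualify.
Total: 185 + 5 = 190.
Holidays: October 28, 1932 (Fri); November 14, 1932 (Mon); January 6, 1933 (Fri); March 18, 1933 (Sat); May 24, 1933 (Wed); May 26, 1933 (Fri); June 4, 1933 (Sun); June 12, 1933 (Mon).
6 of the 8 holidays fall on weekdays; the rest are weekends and were already excluded.
Business days: 190 − 6 = 184.

184 business days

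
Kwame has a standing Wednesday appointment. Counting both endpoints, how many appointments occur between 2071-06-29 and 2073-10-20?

121 Wednesdays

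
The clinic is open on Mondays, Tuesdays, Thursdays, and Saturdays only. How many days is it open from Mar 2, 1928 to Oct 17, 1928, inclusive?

Mar 2, 1928 is a Friday.
From Mar 2, 1928 to Oct 17, 1928 is 230 days inclusive.
230 = 7 × 32 + 6, so there are 32 full weeks plus 6 extra days.
Each full week contributes 4 days from the set (Mon, Tue, Thu, Sat): 32 × 4 = 128.
The 6 extra days are Friday, Saturday, Sunday, Monday, Tuesday, Wednesday — 3 of them qualify.
Total: 128 + 3 = 131.

131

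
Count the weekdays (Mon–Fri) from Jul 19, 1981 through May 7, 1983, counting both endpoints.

Jul 19, 1981 is a Sunday.
That's 658 days from start to end, counting both.
658 = 7 × 94, so the span is exactly 94 full weeks.
Each full week contributes 5 weekdays (Mon–Fri): 94 × 5 = 470.

470 weekdays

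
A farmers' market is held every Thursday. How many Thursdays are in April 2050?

4

Apr 1, 2050 is a Friday.
The range spans 30 days (inclusive of both endpoints).
30 = 7 × 4 + 2, so there are 4 full weeks plus 2 extra days.
Each full week contributes one Thursday: 4 so far.
The 2 extra days are Friday, Saturday — none qualify.
Total: 4 + 0 = 4.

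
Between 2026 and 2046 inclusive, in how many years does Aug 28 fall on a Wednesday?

2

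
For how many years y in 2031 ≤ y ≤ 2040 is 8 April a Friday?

2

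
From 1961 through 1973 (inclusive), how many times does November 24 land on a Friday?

Day of week of November 24 in each year:
1961: Fri ✓, 1962: Sat, 1963: Sun, 1964: Tue, 1965: Wed, 1966: Thu, 1967: Fri ✓, 1968: Sun, 1969: Mon, 1970: Tue, 1971: Wed, 1972: Fri ✓, 1973: Sat
Fridays: 1961, 1967, 1972.

3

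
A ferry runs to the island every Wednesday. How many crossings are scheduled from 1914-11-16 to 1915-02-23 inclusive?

14 Wednesdays

1914-11-16 is a Monday.
The range spans 100 days (inclusive of both endpoints).
100 = 7 × 14 + 2, so there are 14 full weeks plus 2 extra days.
Each full week contributes one Wednesday: 14 so far.
The 2 extra days are Monday, Tuesday — none qualify.
Total: 14 + 0 = 14.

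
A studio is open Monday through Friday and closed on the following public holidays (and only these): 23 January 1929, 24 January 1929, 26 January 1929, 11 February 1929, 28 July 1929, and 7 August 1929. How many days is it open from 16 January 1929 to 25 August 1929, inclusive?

16 January 1929 is a Wednesday.
From 16 January 1929 to 25 August 1929 is 222 days inclusive.
222 = 7 × 31 + 5, so there are 31 full weeks plus 5 extra days.
Each full week contributes 5 weekdays (Mon–Fri): 31 × 5 = 155.
The 5 extra days are Wednesday, Thursday, Friday, Saturday, Sunday — 3 of them qualify.
Total: 155 + 3 = 158.
Holidays: 23 January 1929 (Wed); 24 January 1929 (Thu); 26 January 1929 (Sat); 11 February 1929 (Mon); 28 July 1929 (Sun); 7 August 1929 (Wed).
4 of the 6 holidays fall on weekdays; the rest are weekends and were already excluded.
Business days: 158 − 4 = 154.

154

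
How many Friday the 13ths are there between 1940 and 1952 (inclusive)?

21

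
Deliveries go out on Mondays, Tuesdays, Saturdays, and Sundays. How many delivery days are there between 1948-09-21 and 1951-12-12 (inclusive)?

1948-09-21 is a Tuesday.
From 1948-09-21 to 1951-12-12 is 1178 days inclusive.
1178 = 7 × 168 + 2, so there are 168 full weeks plus 2 extra days.
Each full week contributes 4 days from the set (Mon, Tue, Sat, Sun): 168 × 4 = 672.
The 2 extra days are Tue, Wed — 1 of them qualifies.
Total: 672 + 1 = 673.

673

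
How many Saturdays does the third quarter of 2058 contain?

13

1 July 2058 is a Monday.
The range spans 92 days (inclusive of both endpoints).
92 = 7 × 13 + 1, so there are 13 full weeks plus 1 extra day.
Each full week contributes one Saturday: 13 so far.
The 1 extra day is Monday — none qualify.
Total: 13 + 0 = 13.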